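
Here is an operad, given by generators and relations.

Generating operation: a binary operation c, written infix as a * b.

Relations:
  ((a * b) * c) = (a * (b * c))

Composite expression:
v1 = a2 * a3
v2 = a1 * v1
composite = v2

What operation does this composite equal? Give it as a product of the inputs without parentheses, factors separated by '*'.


Associativity of c dissolves the nesting; only the a-input order survives.
(a2 * a3) reduces to a2 * a3
(a1 * (a2 * a3)) reduces to a1 * a2 * a3

a1 * a2 * a3


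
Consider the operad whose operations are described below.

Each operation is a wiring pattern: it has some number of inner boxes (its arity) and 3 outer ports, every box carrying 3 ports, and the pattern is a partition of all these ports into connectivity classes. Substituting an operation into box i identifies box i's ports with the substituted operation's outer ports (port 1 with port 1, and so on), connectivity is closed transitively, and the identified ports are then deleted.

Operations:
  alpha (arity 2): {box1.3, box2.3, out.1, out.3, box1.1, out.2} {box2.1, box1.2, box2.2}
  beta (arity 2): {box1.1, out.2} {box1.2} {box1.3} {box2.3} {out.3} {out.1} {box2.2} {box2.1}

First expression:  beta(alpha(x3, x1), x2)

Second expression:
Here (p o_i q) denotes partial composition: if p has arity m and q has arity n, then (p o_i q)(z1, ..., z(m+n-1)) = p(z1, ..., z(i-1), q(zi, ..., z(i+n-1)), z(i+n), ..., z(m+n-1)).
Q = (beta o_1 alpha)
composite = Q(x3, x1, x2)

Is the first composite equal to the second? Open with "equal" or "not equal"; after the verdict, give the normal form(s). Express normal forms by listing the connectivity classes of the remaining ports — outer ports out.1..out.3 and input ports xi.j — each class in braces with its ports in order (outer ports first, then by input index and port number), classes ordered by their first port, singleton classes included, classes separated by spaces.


The first expression, normalized: {out.1} {out.2, x1.3, x3.1, x3.3} {out.3} {x1.1, x1.2, x3.2} {x2.1} {x2.2} {x2.3}
The second expression, normalized: {out.1} {out.2, x1.3, x3.1, x3.3} {out.3} {x1.1, x1.2, x3.2} {x2.1} {x2.2} {x2.3}
Both agree, so they are equal.

equal; the common form is {out.1} {out.2, x1.3, x3.1, x3.3} {out.3} {x1.1, x1.2, x3.2} {x2.1} {x2.2} {x2.3}


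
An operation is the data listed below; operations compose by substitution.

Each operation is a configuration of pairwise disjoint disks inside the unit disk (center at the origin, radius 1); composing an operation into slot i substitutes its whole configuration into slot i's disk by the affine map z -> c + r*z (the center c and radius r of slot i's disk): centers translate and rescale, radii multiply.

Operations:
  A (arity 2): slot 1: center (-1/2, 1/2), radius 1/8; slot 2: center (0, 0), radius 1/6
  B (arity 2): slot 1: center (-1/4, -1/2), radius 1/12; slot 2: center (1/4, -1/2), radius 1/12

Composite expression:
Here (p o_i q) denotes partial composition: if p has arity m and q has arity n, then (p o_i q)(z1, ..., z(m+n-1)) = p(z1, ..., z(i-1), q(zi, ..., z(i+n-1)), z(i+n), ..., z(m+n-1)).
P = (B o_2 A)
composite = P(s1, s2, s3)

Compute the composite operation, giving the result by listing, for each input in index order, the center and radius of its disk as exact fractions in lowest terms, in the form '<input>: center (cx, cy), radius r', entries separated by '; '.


Each s-disk chains the slot maps above it in B; radii multiply.
input s1: composing its 1 substitution step yields center (-1/4, -1/2), radius 1/12
input s2: composing its 2 substitution steps yields center (5/24, -11/24), radius 1/96
input s3: composing its 2 substitution steps yields center (1/4, -1/2), radius 1/72

s1: center (-1/4, -1/2), radius 1/12; s2: center (5/24, -11/24), radius 1/96; s3: center (1/4, -1/2), radius 1/72


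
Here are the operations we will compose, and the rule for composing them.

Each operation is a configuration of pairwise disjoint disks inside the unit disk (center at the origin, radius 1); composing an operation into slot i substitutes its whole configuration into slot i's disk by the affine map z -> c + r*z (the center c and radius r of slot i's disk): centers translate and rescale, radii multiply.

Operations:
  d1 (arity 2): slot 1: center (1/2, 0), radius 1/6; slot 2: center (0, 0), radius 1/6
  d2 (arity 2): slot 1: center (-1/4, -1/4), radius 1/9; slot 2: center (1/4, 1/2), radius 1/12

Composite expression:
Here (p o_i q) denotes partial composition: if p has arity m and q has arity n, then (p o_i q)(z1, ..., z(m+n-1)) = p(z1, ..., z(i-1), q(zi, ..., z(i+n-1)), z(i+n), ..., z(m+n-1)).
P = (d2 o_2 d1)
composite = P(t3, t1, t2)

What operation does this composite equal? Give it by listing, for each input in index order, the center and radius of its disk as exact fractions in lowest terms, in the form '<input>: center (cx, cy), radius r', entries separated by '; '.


t1: center (7/24, 1/2), radius 1/72; t2: center (1/4, 1/2), radius 1/72; t3: center (-1/4, -1/4), radius 1/9

Below d2, radii multiply path by path; the t-disk centers shift.
t3: after 1 affine step, its disk has center (-1/4, -1/4), radius 1/9
t1: after 2 affine steps, its disk has center (7/24, 1/2), radius 1/72
t2: after 2 affine steps, its disk has center (1/4, 1/2), radius 1/72


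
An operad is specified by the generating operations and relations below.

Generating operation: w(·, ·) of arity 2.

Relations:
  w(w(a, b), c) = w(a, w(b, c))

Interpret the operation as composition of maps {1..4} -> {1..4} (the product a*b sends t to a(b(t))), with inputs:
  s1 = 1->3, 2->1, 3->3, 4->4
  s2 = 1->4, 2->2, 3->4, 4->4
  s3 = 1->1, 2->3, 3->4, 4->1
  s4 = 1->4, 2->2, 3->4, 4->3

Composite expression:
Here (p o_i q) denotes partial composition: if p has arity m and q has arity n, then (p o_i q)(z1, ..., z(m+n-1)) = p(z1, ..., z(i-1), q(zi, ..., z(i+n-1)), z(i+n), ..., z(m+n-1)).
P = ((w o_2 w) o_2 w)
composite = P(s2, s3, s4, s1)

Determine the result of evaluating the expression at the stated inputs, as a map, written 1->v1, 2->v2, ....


1->4, 2->4, 3->4, 4->4

w(s3, s4) = 1->1, 2->3, 3->1, 4->4
w(w(s3, s4), s1) = 1->1, 2->1, 3->1, 4->4
w(s2, w(w(s3, s4), s1)) = 1->4, 2->4, 3->4, 4->4


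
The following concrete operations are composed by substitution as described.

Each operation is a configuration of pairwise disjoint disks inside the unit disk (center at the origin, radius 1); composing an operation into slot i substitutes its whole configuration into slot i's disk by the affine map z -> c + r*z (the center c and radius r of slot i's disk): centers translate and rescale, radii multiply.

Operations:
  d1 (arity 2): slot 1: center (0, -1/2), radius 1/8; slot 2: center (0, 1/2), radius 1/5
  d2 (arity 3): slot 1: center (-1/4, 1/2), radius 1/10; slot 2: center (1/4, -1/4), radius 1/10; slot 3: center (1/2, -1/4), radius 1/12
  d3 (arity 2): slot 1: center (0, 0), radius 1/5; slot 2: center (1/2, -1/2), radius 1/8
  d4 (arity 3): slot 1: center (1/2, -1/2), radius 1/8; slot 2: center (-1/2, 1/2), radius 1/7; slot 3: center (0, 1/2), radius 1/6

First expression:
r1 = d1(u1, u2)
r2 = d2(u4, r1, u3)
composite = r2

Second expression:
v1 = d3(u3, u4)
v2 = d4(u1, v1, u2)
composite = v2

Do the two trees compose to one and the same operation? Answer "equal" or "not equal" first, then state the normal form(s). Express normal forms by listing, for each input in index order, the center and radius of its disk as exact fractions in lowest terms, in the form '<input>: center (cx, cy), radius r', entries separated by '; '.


not equal; the first gives u1: center (1/4, -3/10), radius 1/80; u2: center (1/4, -1/5), radius 1/50; u3: center (1/2, -1/4), radius 1/12; u4: center (-1/4, 1/2), radius 1/10 and the second u1: center (1/2, -1/2), radius 1/8; u2: center (0, 1/2), radius 1/6; u3: center (-1/2, 1/2), radius 1/35; u4: center (-3/7, 3/7), radius 1/56

Reducing the first expression gives u1: center (1/4, -3/10), radius 1/80; u2: center (1/4, -1/5), radius 1/50; u3: center (1/2, -1/4), radius 1/12; u4: center (-1/4, 1/2), radius 1/10
Reducing the second expression gives u1: center (1/2, -1/2), radius 1/8; u2: center (0, 1/2), radius 1/6; u3: center (-1/2, 1/2), radius 1/35; u4: center (-3/7, 3/7), radius 1/56
The normal forms differ: not equal.


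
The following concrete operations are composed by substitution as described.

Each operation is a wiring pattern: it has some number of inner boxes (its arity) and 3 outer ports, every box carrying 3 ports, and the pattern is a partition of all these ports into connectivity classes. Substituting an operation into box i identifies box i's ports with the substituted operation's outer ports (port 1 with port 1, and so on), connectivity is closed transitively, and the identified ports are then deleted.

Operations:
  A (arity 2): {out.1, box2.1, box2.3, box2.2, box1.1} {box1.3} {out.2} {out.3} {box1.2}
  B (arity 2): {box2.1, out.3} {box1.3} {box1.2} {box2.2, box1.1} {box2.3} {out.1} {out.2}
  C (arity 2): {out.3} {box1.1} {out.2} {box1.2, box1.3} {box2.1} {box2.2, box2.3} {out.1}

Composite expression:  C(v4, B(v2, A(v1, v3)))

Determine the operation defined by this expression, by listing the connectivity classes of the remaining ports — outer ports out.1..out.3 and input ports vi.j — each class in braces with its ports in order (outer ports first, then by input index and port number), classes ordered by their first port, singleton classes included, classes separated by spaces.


{out.1} {out.2} {out.3} {v1.1, v3.1, v3.2, v3.3} {v1.2} {v1.3} {v2.1} {v2.2} {v2.3} {v4.1} {v4.2, v4.3}

Substituting into C glues patterns; closure does the rest.
composing A on (v1, v3), with out.j its own outer ports: {out.1, v1.1, v3.1, v3.2, v3.3} {out.2} {out.3} {v1.2} {v1.3}
composing B on (v2, v1, v3), with out.j its own outer ports: {out.1} {out.2} {out.3, v1.1, v3.1, v3.2, v3.3} {v1.2} {v1.3} {v2.1} {v2.2} {v2.3}
composing C on (v4, v2, v1, v3), with out.j its own outer ports: {out.1} {out.2} {out.3} {v1.1, v3.1, v3.2, v3.3} {v1.2} {v1.3} {v2.1} {v2.2} {v2.3} {v4.1} {v4.2, v4.3}


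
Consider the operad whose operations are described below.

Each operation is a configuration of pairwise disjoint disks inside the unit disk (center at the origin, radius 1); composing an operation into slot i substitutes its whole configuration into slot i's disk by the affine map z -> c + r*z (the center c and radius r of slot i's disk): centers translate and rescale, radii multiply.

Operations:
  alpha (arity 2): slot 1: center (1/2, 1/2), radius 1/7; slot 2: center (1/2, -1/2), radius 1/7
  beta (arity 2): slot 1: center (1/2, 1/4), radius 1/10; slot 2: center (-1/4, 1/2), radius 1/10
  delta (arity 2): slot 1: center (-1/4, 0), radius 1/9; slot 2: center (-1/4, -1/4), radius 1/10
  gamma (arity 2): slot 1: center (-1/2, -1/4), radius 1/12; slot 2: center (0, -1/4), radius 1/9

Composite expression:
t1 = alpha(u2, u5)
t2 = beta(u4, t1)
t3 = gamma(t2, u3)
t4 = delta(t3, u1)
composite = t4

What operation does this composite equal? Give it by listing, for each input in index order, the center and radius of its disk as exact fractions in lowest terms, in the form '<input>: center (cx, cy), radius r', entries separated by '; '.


u1: center (-1/4, -1/4), radius 1/10; u2: center (-83/270, -49/2160), radius 1/7560; u3: center (-1/4, -1/36), radius 1/81; u4: center (-65/216, -11/432), radius 1/1080; u5: center (-83/270, -17/720), radius 1/7560


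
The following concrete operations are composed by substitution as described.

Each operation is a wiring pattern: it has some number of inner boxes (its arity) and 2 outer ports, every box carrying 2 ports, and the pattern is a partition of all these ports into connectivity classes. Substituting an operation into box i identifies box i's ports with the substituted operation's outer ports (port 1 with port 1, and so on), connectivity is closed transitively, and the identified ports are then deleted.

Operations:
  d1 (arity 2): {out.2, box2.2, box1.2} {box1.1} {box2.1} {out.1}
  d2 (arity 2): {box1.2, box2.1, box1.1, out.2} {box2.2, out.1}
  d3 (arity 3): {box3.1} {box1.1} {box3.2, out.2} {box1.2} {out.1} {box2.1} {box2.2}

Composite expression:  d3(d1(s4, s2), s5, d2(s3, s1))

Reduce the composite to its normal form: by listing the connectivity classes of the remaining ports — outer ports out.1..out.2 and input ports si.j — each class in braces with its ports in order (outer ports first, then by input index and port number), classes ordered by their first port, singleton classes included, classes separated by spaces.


{out.1} {out.2, s1.1, s3.1, s3.2} {s1.2} {s2.1} {s2.2, s4.2} {s4.1} {s5.1} {s5.2}

After gluing at d3, chains via deleted ports link the s-ports.
the subtree at d1 composes to {out.1} {out.2, s2.2, s4.2} {s2.1} {s4.1} on (s4, s2); out.j = own outer ports
the subtree at d2 composes to {out.1, s1.2} {out.2, s1.1, s3.1, s3.2} on (s3, s1); out.j = own outer ports
the subtree at d3 composes to {out.1} {out.2, s1.1, s3.1, s3.2} {s1.2} {s2.1} {s2.2, s4.2} {s4.1} {s5.1} {s5.2} on (s4, s2, s5, s3, s1); out.j = own outer ports


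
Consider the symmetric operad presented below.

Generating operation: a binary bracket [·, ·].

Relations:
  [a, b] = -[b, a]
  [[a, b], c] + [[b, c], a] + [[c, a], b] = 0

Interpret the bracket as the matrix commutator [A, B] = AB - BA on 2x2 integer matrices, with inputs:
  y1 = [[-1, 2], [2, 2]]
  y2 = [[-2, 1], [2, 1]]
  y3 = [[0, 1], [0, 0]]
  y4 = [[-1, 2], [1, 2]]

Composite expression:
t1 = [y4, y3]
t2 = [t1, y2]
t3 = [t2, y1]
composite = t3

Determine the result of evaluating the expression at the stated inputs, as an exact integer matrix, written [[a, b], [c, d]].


[[-30, -57], [12, 30]]


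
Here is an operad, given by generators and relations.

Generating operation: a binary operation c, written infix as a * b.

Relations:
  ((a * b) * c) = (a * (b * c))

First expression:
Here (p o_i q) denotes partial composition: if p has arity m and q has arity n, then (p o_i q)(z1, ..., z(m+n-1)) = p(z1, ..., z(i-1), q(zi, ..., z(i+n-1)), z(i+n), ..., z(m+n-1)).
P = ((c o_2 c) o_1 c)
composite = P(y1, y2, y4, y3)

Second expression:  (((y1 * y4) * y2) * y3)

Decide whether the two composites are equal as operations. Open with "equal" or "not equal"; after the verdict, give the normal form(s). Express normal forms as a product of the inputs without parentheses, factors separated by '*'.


not equal; first: y1 * y2 * y4 * y3; second: y1 * y4 * y2 * y3


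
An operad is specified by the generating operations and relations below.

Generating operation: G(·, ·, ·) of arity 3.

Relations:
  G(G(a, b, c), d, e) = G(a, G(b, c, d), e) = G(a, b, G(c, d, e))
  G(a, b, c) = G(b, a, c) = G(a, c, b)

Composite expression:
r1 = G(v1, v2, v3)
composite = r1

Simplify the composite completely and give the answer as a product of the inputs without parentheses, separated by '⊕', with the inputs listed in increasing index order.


v1 ⊕ v2 ⊕ v3

Both nesting and order wash out for G; what remains is which v's occur.
G(v1, v2, v3) flattens to v1 ⊕ v2 ⊕ v3
putting the inputs in ascending order: v1 ⊕ v2 ⊕ v3


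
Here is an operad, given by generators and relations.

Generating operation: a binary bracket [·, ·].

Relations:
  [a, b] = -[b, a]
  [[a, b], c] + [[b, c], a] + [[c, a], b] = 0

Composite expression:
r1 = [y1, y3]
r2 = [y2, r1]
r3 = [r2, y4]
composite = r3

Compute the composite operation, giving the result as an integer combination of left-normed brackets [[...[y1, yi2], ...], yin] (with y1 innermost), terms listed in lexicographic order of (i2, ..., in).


-[[[y1, y3], y2], y4]

In the tensor algebra, words opening y1 carry the y1-anchored form.
Composite bracket: [[y2, [y1, y3]], y4]
Under [a, b] = ab - ba we get 8 signed associative words (2^3 = 8).
Words beginning with y1 determine it all:
  y1y3y2y4 (sign -1) contributes -[[[y1, y3], y2], y4]


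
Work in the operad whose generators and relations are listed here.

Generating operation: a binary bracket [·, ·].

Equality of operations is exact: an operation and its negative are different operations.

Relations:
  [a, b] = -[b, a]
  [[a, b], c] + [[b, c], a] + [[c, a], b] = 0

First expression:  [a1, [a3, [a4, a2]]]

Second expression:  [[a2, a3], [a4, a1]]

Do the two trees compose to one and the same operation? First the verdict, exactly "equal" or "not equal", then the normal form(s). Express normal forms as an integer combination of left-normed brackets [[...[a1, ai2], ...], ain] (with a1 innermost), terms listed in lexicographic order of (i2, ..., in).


not equal: they reduce to [[[a1, a2], a4], a3] - [[[a1, a3], a2], a4] + [[[a1, a3], a4], a2] - [[[a1, a4], a2], a3] and [[[a1, a4], a2], a3] - [[[a1, a4], a3], a2]

Normal form of the first expression: [[[a1, a2], a4], a3] - [[[a1, a3], a2], a4] + [[[a1, a3], a4], a2] - [[[a1, a4], a2], a3]
Normal form of the second expression: [[[a1, a4], a2], a3] - [[[a1, a4], a3], a2]
No match — not equal.


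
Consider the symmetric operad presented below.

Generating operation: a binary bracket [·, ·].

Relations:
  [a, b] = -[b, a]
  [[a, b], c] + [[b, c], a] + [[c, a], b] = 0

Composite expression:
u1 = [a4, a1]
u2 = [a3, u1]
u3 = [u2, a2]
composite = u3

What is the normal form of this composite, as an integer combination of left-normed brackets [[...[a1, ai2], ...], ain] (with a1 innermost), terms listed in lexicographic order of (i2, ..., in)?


[[[a1, a4], a3], a2]

Antisymmetry and Jacobi reduce to a1-anchored left-normed brackets.
Composite bracket: [[a3, [a4, a1]], a2]
Applying ab - ba throughout gives 8 signed words (2^3 = 8).
Words beginning with a1 determine it all:
  the word a1a4a3a2 carries sign +1 and contributes +[[[a1, a4], a3], a2]


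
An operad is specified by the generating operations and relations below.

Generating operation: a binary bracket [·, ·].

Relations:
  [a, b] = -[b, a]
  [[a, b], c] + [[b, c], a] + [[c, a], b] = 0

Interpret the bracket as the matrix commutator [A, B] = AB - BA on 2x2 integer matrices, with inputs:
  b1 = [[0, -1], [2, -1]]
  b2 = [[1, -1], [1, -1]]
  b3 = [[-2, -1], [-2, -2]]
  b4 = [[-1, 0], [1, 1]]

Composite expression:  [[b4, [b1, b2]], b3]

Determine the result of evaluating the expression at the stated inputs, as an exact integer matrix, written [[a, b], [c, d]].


[[12, 2], [-4, -12]]

[b1, b2] = [[1, 1], [3, -1]]
[b4, [b1, b2]] = [[-1, -2], [8, 1]]
[[b4, [b1, b2]], b3] = [[12, 2], [-4, -12]]


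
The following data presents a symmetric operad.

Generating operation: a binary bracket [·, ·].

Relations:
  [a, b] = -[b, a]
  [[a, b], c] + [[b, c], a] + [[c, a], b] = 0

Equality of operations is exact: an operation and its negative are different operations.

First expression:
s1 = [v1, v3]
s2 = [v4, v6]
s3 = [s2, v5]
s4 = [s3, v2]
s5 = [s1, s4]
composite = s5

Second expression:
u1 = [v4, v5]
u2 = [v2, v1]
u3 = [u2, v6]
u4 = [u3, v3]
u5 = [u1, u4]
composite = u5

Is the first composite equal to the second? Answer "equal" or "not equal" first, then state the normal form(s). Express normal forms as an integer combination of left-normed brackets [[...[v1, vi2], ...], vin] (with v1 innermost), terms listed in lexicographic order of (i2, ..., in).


In normal form, the first expression is -[[[[[v1, v3], v2], v4], v6], v5] + [[[[[v1, v3], v2], v5], v4], v6] - [[[[[v1, v3], v2], v5], v6], v4] + [[[[[v1, v3], v2], v6], v4], v5] + [[[[[v1, v3], v4], v6], v5], v2] - [[[[[v1, v3], v5], v4], v6], v2] + [[[[[v1, v3], v5], v6], v4], v2] - [[[[[v1, v3], v6], v4], v5], v2]
In normal form, the second expression is [[[[[v1, v2], v6], v3], v4], v5] - [[[[[v1, v2], v6], v3], v5], v4]
They disagree, so not equal.

not equal: they reduce to -[[[[[v1, v3], v2], v4], v6], v5] + [[[[[v1, v3], v2], v5], v4], v6] - [[[[[v1, v3], v2], v5], v6], v4] + [[[[[v1, v3], v2], v6], v4], v5] + [[[[[v1, v3], v4], v6], v5], v2] - [[[[[v1, v3], v5], v4], v6], v2] + [[[[[v1, v3], v5], v6], v4], v2] - [[[[[v1, v3], v6], v4], v5], v2] and [[[[[v1, v2], v6], v3], v4], v5] - [[[[[v1, v2], v6], v3], v5], v4]


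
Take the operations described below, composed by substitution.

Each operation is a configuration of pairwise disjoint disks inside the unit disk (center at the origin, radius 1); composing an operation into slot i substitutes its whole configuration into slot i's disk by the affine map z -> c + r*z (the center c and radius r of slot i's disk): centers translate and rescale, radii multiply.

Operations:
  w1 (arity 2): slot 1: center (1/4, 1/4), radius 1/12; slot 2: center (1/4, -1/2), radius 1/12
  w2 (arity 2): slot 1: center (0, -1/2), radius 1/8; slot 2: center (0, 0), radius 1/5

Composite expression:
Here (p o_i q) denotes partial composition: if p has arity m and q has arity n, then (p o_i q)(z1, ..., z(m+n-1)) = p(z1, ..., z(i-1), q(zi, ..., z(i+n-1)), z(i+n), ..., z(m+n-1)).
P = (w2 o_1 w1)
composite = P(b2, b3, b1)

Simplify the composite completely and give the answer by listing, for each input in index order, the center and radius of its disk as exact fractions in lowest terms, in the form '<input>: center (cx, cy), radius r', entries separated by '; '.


Only the slot chain above each b matters under w2; compose those maps.
b2: after 2 affine steps, its disk has center (1/32, -15/32), radius 1/96
b3: after 2 affine steps, its disk has center (1/32, -9/16), radius 1/96
b1: after 1 affine step, its disk has center (0, 0), radius 1/5

b1: center (0, 0), radius 1/5; b2: center (1/32, -15/32), radius 1/96; b3: center (1/32, -9/16), radius 1/96


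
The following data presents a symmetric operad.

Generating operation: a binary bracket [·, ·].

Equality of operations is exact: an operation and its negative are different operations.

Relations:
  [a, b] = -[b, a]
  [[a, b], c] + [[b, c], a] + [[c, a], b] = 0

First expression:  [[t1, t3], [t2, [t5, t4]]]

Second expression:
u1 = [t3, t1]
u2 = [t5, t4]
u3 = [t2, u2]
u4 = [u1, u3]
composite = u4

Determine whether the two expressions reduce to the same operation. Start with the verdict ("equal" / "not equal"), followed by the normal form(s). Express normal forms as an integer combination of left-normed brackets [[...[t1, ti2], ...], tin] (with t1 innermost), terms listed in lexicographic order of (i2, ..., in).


Reducing the first expression gives -[[[[t1, t3], t2], t4], t5] + [[[[t1, t3], t2], t5], t4] + [[[[t1, t3], t4], t5], t2] - [[[[t1, t3], t5], t4], t2]
Reducing the second expression gives [[[[t1, t3], t2], t4], t5] - [[[[t1, t3], t2], t5], t4] - [[[[t1, t3], t4], t5], t2] + [[[[t1, t3], t5], t4], t2]
They disagree, so not equal.

not equal; first: -[[[[t1, t3], t2], t4], t5] + [[[[t1, t3], t2], t5], t4] + [[[[t1, t3], t4], t5], t2] - [[[[t1, t3], t5], t4], t2]; second: [[[[t1, t3], t2], t4], t5] - [[[[t1, t3], t2], t5], t4] - [[[[t1, t3], t4], t5], t2] + [[[[t1, t3], t5], t4], t2]


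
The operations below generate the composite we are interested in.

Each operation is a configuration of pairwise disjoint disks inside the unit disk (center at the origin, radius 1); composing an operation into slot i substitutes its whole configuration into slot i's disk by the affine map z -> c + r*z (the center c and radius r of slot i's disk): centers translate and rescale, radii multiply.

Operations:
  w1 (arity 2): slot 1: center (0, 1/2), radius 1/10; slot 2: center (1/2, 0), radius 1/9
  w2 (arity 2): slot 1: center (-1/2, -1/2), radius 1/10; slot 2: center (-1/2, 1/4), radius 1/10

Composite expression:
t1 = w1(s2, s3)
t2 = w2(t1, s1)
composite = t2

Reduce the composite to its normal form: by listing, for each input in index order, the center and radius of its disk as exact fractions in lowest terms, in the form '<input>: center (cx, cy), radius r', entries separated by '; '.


s1: center (-1/2, 1/4), radius 1/10; s2: center (-1/2, -9/20), radius 1/100; s3: center (-9/20, -1/2), radius 1/90

Nesting under w2 composes maps z -> c + r*z down each s-path.
tracing s2 down its 2-map path: center (-1/2, -9/20), radius 1/100
tracing s3 down its 2-map path: center (-9/20, -1/2), radius 1/90
tracing s1 down its 1-map path: center (-1/2, 1/4), radius 1/10


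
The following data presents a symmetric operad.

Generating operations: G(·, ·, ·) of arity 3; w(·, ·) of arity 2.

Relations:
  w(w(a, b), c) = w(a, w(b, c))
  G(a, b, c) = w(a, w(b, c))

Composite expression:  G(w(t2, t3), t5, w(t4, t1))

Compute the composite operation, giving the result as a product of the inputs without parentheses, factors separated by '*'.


t2 * t3 * t5 * t4 * t1

Under associativity of G, the answer is the t's in reading order.
w(t2, t3) reduces to t2 * t3
w(t4, t1) reduces to t4 * t1
G(w(t2, t3), t5, w(t4, t1)) reduces to t2 * t3 * t5 * t4 * t1


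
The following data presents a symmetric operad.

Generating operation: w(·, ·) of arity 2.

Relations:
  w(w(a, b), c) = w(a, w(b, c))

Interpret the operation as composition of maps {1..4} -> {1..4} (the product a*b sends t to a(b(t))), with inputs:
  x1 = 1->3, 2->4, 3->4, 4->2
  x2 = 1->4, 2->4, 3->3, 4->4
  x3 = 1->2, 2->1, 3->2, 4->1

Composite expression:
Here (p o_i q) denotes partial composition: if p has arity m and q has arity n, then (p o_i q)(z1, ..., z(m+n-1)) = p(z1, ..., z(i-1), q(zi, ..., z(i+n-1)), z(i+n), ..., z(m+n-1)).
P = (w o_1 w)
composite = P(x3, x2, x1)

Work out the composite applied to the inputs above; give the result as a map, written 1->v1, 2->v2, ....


1->2, 2->1, 3->1, 4->1


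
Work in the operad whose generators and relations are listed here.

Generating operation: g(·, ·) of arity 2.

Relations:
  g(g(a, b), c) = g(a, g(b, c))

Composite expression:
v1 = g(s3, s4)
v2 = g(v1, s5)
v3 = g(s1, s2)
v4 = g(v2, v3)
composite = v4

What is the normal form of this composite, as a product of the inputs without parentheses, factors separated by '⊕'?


Key point: g is associative — brackets drop, the s-order remains.
g(s3, s4) linearizes to s3 ⊕ s4
g(g(s3, s4), s5) linearizes to s3 ⊕ s4 ⊕ s5
g(s1, s2) linearizes to s1 ⊕ s2
g(g(g(s3, s4), s5), g(s1, s2)) linearizes to s3 ⊕ s4 ⊕ s5 ⊕ s1 ⊕ s2

s3 ⊕ s4 ⊕ s5 ⊕ s1 ⊕ s2


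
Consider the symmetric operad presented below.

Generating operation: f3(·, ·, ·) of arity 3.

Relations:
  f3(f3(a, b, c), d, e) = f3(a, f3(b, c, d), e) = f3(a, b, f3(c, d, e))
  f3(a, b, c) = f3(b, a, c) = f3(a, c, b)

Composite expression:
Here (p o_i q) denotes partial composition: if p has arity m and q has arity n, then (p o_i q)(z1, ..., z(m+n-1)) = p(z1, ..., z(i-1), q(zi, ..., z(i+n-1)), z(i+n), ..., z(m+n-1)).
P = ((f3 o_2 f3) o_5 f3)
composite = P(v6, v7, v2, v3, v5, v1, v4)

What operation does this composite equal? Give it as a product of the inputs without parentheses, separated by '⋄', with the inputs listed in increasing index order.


v1 ⋄ v2 ⋄ v3 ⋄ v4 ⋄ v5 ⋄ v6 ⋄ v7

Any arrangement under f3 is one operation, so sort the v-inputs.
f3(v7, v2, v3) reduces to v7 ⋄ v2 ⋄ v3
f3(v5, v1, v4) reduces to v5 ⋄ v1 ⋄ v4
f3(v6, f3(v7, v2, v3), f3(v5, v1, v4)) reduces to v6 ⋄ v7 ⋄ v2 ⋄ v3 ⋄ v5 ⋄ v1 ⋄ v4
the factors in increasing index order: v1 ⋄ v2 ⋄ v3 ⋄ v4 ⋄ v5 ⋄ v6 ⋄ v7


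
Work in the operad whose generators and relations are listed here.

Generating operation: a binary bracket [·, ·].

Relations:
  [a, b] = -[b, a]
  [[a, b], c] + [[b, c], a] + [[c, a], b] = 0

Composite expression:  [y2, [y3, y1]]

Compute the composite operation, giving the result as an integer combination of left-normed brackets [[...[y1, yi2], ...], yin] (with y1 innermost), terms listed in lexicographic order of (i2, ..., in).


In the tensor algebra, words opening y1 carry the y1-anchored form.
Composite bracket: [y2, [y3, y1]]
Expanding via [a, b] = ab - ba: 4 signed words (2^2 = 4).
Keep just the words that open with y1:
  from y1y3y2, sign +1: term +[[y1, y3], y2]

[[y1, y3], y2]


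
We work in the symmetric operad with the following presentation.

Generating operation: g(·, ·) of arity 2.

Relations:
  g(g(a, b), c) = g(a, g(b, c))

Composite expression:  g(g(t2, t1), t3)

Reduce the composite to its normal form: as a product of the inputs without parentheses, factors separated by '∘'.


t2 ∘ t1 ∘ t3

Every regrouping of g is equal, so read the t-inputs in written order.
g(t2, t1) reduces to t2 ∘ t1
g(g(t2, t1), t3) reduces to t2 ∘ t1 ∘ t3


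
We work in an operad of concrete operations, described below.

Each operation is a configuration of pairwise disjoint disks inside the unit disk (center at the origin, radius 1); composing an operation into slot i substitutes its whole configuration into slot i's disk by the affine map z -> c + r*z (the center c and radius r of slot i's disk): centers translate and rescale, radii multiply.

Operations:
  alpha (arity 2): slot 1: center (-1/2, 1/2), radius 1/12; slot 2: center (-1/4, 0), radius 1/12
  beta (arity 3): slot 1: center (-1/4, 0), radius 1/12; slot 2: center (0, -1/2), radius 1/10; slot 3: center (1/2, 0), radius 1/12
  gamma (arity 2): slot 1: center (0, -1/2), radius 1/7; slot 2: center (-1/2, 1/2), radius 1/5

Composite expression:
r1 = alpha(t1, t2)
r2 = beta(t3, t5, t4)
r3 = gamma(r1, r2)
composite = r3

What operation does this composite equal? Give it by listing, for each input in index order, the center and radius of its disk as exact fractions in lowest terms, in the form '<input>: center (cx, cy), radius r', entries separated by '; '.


t1: center (-1/14, -3/7), radius 1/84; t2: center (-1/28, -1/2), radius 1/84; t3: center (-11/20, 1/2), radius 1/60; t4: center (-2/5, 1/2), radius 1/60; t5: center (-1/2, 2/5), radius 1/50

Nesting under gamma composes maps z -> c + r*z down each t-path.
for t1, the 2-step affine chain lands on center (-1/14, -3/7), radius 1/84
for t2, the 2-step affine chain lands on center (-1/28, -1/2), radius 1/84
for t3, the 2-step affine chain lands on center (-11/20, 1/2), radius 1/60
for t5, the 2-step affine chain lands on center (-1/2, 2/5), radius 1/50
for t4, the 2-step affine chain lands on center (-2/5, 1/2), radius 1/60


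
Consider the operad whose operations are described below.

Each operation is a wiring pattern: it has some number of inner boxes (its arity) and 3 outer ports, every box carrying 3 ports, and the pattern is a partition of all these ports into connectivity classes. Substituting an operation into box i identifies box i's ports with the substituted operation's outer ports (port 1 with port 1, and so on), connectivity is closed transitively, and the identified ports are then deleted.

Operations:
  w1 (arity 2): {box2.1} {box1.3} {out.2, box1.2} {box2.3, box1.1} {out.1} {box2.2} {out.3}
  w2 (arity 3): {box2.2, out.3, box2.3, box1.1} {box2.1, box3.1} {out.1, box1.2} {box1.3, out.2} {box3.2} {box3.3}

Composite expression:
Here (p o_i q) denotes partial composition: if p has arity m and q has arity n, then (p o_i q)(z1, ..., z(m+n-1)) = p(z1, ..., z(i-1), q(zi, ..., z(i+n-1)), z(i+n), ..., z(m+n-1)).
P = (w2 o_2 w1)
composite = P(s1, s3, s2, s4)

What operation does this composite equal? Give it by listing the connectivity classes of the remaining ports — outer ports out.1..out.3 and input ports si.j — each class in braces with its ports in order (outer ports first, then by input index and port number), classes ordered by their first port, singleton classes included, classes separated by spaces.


{out.1, s1.2} {out.2, s1.3} {out.3, s1.1, s3.2} {s2.1} {s2.2} {s2.3, s3.1} {s3.3} {s4.1} {s4.2} {s4.3}

Substituting into w2 glues patterns; closure does the rest.
the subtree at w1 composes to {out.1} {out.2, s3.2} {out.3} {s2.1} {s2.2} {s2.3, s3.1} {s3.3} on (s3, s2); out.j = own outer ports
the subtree at w2 composes to {out.1, s1.2} {out.2, s1.3} {out.3, s1.1, s3.2} {s2.1} {s2.2} {s2.3, s3.1} {s3.3} {s4.1} {s4.2} {s4.3} on (s1, s3, s2, s4); out.j = own outer ports


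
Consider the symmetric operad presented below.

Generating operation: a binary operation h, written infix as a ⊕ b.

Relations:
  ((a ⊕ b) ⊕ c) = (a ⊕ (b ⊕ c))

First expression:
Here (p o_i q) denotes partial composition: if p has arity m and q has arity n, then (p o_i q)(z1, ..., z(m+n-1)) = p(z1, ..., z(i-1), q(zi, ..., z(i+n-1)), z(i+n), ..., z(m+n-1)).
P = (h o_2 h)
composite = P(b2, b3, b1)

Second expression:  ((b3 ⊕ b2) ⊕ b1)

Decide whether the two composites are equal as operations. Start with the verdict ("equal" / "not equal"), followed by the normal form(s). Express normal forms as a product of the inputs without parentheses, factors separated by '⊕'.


not equal — first b2 ⊕ b3 ⊕ b1, second b3 ⊕ b2 ⊕ b1

The first expression, normalized: b2 ⊕ b3 ⊕ b1
The second expression, normalized: b3 ⊕ b2 ⊕ b1
Distinct normal forms: not equal.


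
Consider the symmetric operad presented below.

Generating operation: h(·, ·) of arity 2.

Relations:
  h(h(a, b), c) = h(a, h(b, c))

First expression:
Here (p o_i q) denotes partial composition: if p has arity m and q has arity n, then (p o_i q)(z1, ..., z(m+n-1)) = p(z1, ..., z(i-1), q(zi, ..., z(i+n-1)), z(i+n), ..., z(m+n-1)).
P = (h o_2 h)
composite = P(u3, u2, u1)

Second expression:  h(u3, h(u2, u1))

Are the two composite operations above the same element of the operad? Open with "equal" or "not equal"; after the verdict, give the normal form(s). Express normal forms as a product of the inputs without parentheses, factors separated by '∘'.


equal: each reduces to u3 ∘ u2 ∘ u1

The first expression reduces to u3 ∘ u2 ∘ u1
The second expression reduces to u3 ∘ u2 ∘ u1
One common form — equal.


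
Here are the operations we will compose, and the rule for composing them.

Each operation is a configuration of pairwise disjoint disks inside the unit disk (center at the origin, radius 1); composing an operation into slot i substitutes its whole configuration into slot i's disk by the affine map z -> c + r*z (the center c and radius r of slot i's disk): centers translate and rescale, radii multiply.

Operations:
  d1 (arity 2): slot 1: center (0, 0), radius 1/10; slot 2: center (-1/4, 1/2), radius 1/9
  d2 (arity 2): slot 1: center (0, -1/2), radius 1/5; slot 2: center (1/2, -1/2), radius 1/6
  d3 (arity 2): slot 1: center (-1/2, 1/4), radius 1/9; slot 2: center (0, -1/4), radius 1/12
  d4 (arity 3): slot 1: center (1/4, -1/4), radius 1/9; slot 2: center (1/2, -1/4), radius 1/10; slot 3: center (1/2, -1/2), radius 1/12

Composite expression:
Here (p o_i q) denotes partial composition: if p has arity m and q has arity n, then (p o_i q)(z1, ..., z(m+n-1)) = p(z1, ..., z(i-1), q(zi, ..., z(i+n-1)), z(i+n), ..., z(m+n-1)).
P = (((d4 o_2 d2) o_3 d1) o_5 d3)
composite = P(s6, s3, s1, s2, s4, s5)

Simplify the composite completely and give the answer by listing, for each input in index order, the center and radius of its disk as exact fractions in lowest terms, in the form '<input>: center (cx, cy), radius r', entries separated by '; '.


Each s-disk chains the slot maps above it in d4; radii multiply.
input s6: applying the 1 nested substitution gives center (1/4, -1/4), radius 1/9
input s3: applying the 2 nested substitutions gives center (1/2, -3/10), radius 1/50
input s1: applying the 3 nested substitutions gives center (11/20, -3/10), radius 1/600
input s2: applying the 3 nested substitutions gives center (131/240, -7/24), radius 1/540
input s4: applying the 2 nested substitutions gives center (11/24, -23/48), radius 1/108
input s5: applying the 2 nested substitutions gives center (1/2, -25/48), radius 1/144

s1: center (11/20, -3/10), radius 1/600; s2: center (131/240, -7/24), radius 1/540; s3: center (1/2, -3/10), radius 1/50; s4: center (11/24, -23/48), radius 1/108; s5: center (1/2, -25/48), radius 1/144; s6: center (1/4, -1/4), radius 1/9


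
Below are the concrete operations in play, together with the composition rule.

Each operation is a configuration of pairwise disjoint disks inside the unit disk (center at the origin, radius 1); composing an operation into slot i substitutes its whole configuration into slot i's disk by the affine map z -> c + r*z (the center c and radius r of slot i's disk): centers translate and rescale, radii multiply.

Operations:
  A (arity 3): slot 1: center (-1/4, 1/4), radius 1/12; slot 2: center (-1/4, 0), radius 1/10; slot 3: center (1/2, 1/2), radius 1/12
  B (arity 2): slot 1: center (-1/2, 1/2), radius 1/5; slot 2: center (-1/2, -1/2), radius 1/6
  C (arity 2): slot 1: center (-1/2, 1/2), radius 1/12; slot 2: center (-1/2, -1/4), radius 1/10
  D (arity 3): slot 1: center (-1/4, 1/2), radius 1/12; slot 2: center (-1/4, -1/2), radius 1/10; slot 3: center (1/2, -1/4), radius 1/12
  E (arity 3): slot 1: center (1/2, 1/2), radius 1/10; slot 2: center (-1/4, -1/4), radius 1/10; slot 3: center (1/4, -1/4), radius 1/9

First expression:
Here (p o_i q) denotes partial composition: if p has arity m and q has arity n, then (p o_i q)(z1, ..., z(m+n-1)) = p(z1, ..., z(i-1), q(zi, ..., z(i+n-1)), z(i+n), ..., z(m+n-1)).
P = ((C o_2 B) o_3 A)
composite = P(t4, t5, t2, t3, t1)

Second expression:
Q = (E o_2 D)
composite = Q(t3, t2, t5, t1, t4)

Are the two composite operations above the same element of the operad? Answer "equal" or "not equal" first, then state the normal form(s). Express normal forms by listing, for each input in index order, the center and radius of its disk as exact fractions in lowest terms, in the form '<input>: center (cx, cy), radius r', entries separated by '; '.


not equal; first: t1: center (-13/24, -7/24), radius 1/720; t2: center (-133/240, -71/240), radius 1/720; t3: center (-133/240, -3/10), radius 1/600; t4: center (-1/2, 1/2), radius 1/12; t5: center (-11/20, -1/5), radius 1/50; second: t1: center (-1/5, -11/40), radius 1/120; t2: center (-11/40, -1/5), radius 1/120; t3: center (1/2, 1/2), radius 1/10; t4: center (1/4, -1/4), radius 1/9; t5: center (-11/40, -3/10), radius 1/100

The first expression reduces to t1: center (-13/24, -7/24), radius 1/720; t2: center (-133/240, -71/240), radius 1/720; t3: center (-133/240, -3/10), radius 1/600; t4: center (-1/2, 1/2), radius 1/12; t5: center (-11/20, -1/5), radius 1/50
The second expression reduces to t1: center (-1/5, -11/40), radius 1/120; t2: center (-11/40, -1/5), radius 1/120; t3: center (1/2, 1/2), radius 1/10; t4: center (1/4, -1/4), radius 1/9; t5: center (-11/40, -3/10), radius 1/100
No match — not equal.


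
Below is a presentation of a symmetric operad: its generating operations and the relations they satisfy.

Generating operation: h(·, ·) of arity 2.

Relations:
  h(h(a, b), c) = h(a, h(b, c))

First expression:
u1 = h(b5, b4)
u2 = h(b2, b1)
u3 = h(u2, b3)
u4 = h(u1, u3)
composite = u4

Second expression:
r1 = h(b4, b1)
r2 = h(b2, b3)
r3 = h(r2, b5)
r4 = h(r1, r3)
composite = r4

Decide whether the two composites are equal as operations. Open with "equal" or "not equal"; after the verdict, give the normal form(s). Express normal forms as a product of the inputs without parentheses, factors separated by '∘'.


not equal; first: b5 ∘ b4 ∘ b2 ∘ b1 ∘ b3; second: b4 ∘ b1 ∘ b2 ∘ b3 ∘ b5

Reducing the first expression gives b5 ∘ b4 ∘ b2 ∘ b1 ∘ b3
Reducing the second expression gives b4 ∘ b1 ∘ b2 ∘ b3 ∘ b5
Distinct normal forms: not equal.


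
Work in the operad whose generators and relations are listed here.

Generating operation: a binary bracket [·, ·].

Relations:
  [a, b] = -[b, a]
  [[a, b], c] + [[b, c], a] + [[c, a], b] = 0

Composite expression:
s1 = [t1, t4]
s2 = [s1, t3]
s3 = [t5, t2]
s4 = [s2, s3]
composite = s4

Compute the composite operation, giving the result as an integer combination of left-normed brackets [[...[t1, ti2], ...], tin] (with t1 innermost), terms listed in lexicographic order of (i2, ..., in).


-[[[[t1, t4], t3], t2], t5] + [[[[t1, t4], t3], t5], t2]

Left-normed coefficients sit on the t1-initial expansion words.
Composite bracket: [[[t1, t4], t3], [t5, t2]]
Applying ab - ba throughout gives 16 signed words (2^4 = 16).
Coefficients come from the t1-initial words:
  t1t4t3t2t5 appears with sign -1, giving the term -[[[[t1, t4], t3], t2], t5]
  t1t4t3t5t2 appears with sign +1, giving the term +[[[[t1, t4], t3], t5], t2]


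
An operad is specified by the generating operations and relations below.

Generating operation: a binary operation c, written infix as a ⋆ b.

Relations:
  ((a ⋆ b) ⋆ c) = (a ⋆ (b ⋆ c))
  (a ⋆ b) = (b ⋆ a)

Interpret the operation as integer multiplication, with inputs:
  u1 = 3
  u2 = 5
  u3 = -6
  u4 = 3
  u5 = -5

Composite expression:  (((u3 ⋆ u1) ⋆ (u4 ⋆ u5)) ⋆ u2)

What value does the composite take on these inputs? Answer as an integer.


1350
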